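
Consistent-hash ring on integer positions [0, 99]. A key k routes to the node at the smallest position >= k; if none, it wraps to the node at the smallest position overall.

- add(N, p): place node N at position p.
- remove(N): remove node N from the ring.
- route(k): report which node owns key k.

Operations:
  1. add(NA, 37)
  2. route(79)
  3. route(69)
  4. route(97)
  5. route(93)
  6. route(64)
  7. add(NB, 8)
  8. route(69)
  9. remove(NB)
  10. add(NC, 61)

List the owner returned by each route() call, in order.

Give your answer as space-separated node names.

Op 1: add NA@37 -> ring=[37:NA]
Op 2: route key 79: none >= 79, wrap to smallest pos 37 -> NA
Op 3: route key 69: none >= 69, wrap to smallest pos 37 -> NA
Op 4: route key 97: none >= 97, wrap to smallest pos 37 -> NA
Op 5: route key 93: none >= 93, wrap to smallest pos 37 -> NA
Op 6: route key 64: none >= 64, wrap to smallest pos 37 -> NA
Op 7: add NB@8 -> ring=[8:NB,37:NA]
Op 8: route key 69: none >= 69, wrap to smallest pos 8 -> NB
Op 9: remove NB -> ring=[37:NA]
Op 10: add NC@61 -> ring=[37:NA,61:NC]

Answer: NA NA NA NA NA NB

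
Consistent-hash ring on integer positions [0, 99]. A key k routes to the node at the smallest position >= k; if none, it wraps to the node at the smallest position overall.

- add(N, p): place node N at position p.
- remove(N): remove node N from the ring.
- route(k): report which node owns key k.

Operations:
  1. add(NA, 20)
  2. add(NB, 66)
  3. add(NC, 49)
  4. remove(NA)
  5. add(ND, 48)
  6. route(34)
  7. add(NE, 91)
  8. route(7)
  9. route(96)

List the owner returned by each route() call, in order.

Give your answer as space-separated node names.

Answer: ND ND ND

Derivation:
Op 1: add NA@20 -> ring=[20:NA]
Op 2: add NB@66 -> ring=[20:NA,66:NB]
Op 3: add NC@49 -> ring=[20:NA,49:NC,66:NB]
Op 4: remove NA -> ring=[49:NC,66:NB]
Op 5: add ND@48 -> ring=[48:ND,49:NC,66:NB]
Op 6: route key 34: smallest pos >= 34 is 48 -> ND
Op 7: add NE@91 -> ring=[48:ND,49:NC,66:NB,91:NE]
Op 8: route key 7: smallest pos >= 7 is 48 -> ND
Op 9: route key 96: none >= 96, wrap to smallest pos 48 -> ND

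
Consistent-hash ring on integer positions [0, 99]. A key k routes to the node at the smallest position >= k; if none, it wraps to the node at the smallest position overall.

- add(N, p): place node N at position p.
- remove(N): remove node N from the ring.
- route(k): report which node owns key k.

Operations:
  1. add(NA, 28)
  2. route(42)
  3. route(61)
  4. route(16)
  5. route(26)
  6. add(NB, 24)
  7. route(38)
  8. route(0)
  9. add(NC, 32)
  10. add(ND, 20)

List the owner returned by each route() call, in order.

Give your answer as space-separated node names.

Answer: NA NA NA NA NB NB

Derivation:
Op 1: add NA@28 -> ring=[28:NA]
Op 2: route key 42: none >= 42, wrap to smallest pos 28 -> NA
Op 3: route key 61: none >= 61, wrap to smallest pos 28 -> NA
Op 4: route key 16: smallest pos >= 16 is 28 -> NA
Op 5: route key 26: smallest pos >= 26 is 28 -> NA
Op 6: add NB@24 -> ring=[24:NB,28:NA]
Op 7: route key 38: none >= 38, wrap to smallest pos 24 -> NB
Op 8: route key 0: smallest pos >= 0 is 24 -> NB
Op 9: add NC@32 -> ring=[24:NB,28:NA,32:NC]
Op 10: add ND@20 -> ring=[20:ND,24:NB,28:NA,32:NC]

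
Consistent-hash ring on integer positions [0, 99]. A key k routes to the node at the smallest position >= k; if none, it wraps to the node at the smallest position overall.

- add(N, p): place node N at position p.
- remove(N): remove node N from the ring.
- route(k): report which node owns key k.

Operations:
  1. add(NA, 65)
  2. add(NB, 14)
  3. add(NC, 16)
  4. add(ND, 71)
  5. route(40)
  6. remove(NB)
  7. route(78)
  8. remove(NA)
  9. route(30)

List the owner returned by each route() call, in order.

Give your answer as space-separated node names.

Op 1: add NA@65 -> ring=[65:NA]
Op 2: add NB@14 -> ring=[14:NB,65:NA]
Op 3: add NC@16 -> ring=[14:NB,16:NC,65:NA]
Op 4: add ND@71 -> ring=[14:NB,16:NC,65:NA,71:ND]
Op 5: route key 40: smallest pos >= 40 is 65 -> NA
Op 6: remove NB -> ring=[16:NC,65:NA,71:ND]
Op 7: route key 78: none >= 78, wrap to smallest pos 16 -> NC
Op 8: remove NA -> ring=[16:NC,71:ND]
Op 9: route key 30: smallest pos >= 30 is 71 -> ND

Answer: NA NC ND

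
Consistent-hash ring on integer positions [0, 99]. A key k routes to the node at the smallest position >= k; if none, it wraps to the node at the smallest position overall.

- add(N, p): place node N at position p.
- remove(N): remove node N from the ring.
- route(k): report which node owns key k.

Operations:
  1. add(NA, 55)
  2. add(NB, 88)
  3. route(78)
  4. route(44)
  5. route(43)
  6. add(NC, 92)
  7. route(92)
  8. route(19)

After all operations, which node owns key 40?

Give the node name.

Answer: NA

Derivation:
Op 1: add NA@55 -> ring=[55:NA]
Op 2: add NB@88 -> ring=[55:NA,88:NB]
Op 3: route key 78: smallest pos >= 78 is 88 -> NB
Op 4: route key 44: smallest pos >= 44 is 55 -> NA
Op 5: route key 43: smallest pos >= 43 is 55 -> NA
Op 6: add NC@92 -> ring=[55:NA,88:NB,92:NC]
Op 7: route key 92: smallest pos >= 92 is 92 -> NC
Op 8: route key 19: smallest pos >= 19 is 55 -> NA
Final route key 40: smallest pos >= 40 is 55 -> NA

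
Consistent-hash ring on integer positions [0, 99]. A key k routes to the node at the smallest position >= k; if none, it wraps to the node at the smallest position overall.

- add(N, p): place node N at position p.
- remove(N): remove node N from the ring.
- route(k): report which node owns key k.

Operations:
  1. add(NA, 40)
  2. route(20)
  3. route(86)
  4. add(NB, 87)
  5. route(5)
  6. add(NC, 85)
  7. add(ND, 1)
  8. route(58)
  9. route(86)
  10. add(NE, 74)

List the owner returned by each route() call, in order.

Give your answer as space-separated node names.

Answer: NA NA NA NC NB

Derivation:
Op 1: add NA@40 -> ring=[40:NA]
Op 2: route key 20: smallest pos >= 20 is 40 -> NA
Op 3: route key 86: none >= 86, wrap to smallest pos 40 -> NA
Op 4: add NB@87 -> ring=[40:NA,87:NB]
Op 5: route key 5: smallest pos >= 5 is 40 -> NA
Op 6: add NC@85 -> ring=[40:NA,85:NC,87:NB]
Op 7: add ND@1 -> ring=[1:ND,40:NA,85:NC,87:NB]
Op 8: route key 58: smallest pos >= 58 is 85 -> NC
Op 9: route key 86: smallest pos >= 86 is 87 -> NB
Op 10: add NE@74 -> ring=[1:ND,40:NA,74:NE,85:NC,87:NB]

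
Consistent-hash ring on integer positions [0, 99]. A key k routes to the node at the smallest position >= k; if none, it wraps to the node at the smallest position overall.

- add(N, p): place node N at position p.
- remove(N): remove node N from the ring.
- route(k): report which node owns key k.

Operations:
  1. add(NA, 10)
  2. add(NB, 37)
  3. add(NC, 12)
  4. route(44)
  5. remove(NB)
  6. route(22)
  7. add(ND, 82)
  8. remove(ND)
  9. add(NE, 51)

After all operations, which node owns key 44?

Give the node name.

Op 1: add NA@10 -> ring=[10:NA]
Op 2: add NB@37 -> ring=[10:NA,37:NB]
Op 3: add NC@12 -> ring=[10:NA,12:NC,37:NB]
Op 4: route key 44: none >= 44, wrap to smallest pos 10 -> NA
Op 5: remove NB -> ring=[10:NA,12:NC]
Op 6: route key 22: none >= 22, wrap to smallest pos 10 -> NA
Op 7: add ND@82 -> ring=[10:NA,12:NC,82:ND]
Op 8: remove ND -> ring=[10:NA,12:NC]
Op 9: add NE@51 -> ring=[10:NA,12:NC,51:NE]
Final route key 44: smallest pos >= 44 is 51 -> NE

Answer: NE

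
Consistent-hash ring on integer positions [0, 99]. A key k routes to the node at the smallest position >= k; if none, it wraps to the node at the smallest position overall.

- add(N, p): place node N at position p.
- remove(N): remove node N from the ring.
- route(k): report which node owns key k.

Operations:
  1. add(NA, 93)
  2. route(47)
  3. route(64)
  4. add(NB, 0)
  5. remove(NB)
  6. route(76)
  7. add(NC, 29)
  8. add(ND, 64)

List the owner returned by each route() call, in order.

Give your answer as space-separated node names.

Op 1: add NA@93 -> ring=[93:NA]
Op 2: route key 47: smallest pos >= 47 is 93 -> NA
Op 3: route key 64: smallest pos >= 64 is 93 -> NA
Op 4: add NB@0 -> ring=[0:NB,93:NA]
Op 5: remove NB -> ring=[93:NA]
Op 6: route key 76: smallest pos >= 76 is 93 -> NA
Op 7: add NC@29 -> ring=[29:NC,93:NA]
Op 8: add ND@64 -> ring=[29:NC,64:ND,93:NA]

Answer: NA NA NA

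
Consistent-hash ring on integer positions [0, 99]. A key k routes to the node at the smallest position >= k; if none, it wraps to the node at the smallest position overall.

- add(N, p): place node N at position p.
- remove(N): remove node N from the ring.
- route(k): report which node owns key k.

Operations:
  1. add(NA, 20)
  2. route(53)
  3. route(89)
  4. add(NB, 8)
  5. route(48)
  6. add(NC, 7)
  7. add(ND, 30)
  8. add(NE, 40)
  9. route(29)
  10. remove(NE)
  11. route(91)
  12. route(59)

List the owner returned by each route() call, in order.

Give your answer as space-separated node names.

Answer: NA NA NB ND NC NC

Derivation:
Op 1: add NA@20 -> ring=[20:NA]
Op 2: route key 53: none >= 53, wrap to smallest pos 20 -> NA
Op 3: route key 89: none >= 89, wrap to smallest pos 20 -> NA
Op 4: add NB@8 -> ring=[8:NB,20:NA]
Op 5: route key 48: none >= 48, wrap to smallest pos 8 -> NB
Op 6: add NC@7 -> ring=[7:NC,8:NB,20:NA]
Op 7: add ND@30 -> ring=[7:NC,8:NB,20:NA,30:ND]
Op 8: add NE@40 -> ring=[7:NC,8:NB,20:NA,30:ND,40:NE]
Op 9: route key 29: smallest pos >= 29 is 30 -> ND
Op 10: remove NE -> ring=[7:NC,8:NB,20:NA,30:ND]
Op 11: route key 91: none >= 91, wrap to smallest pos 7 -> NC
Op 12: route key 59: none >= 59, wrap to smallest pos 7 -> NC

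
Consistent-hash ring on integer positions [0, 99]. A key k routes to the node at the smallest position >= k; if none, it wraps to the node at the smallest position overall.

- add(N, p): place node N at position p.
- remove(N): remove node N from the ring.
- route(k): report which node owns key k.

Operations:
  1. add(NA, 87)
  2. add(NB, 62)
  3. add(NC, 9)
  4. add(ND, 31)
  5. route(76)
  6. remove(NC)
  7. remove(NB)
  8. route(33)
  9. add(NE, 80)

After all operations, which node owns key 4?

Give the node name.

Answer: ND

Derivation:
Op 1: add NA@87 -> ring=[87:NA]
Op 2: add NB@62 -> ring=[62:NB,87:NA]
Op 3: add NC@9 -> ring=[9:NC,62:NB,87:NA]
Op 4: add ND@31 -> ring=[9:NC,31:ND,62:NB,87:NA]
Op 5: route key 76: smallest pos >= 76 is 87 -> NA
Op 6: remove NC -> ring=[31:ND,62:NB,87:NA]
Op 7: remove NB -> ring=[31:ND,87:NA]
Op 8: route key 33: smallest pos >= 33 is 87 -> NA
Op 9: add NE@80 -> ring=[31:ND,80:NE,87:NA]
Final route key 4: smallest pos >= 4 is 31 -> ND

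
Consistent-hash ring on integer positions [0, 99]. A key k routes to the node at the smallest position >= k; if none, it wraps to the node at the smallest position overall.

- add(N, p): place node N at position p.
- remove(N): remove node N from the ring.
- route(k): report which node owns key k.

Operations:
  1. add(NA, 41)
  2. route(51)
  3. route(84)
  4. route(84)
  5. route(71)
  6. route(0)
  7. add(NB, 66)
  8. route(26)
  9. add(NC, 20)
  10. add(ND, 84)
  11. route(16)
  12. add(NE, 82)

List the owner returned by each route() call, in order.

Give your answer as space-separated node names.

Op 1: add NA@41 -> ring=[41:NA]
Op 2: route key 51: none >= 51, wrap to smallest pos 41 -> NA
Op 3: route key 84: none >= 84, wrap to smallest pos 41 -> NA
Op 4: route key 84: none >= 84, wrap to smallest pos 41 -> NA
Op 5: route key 71: none >= 71, wrap to smallest pos 41 -> NA
Op 6: route key 0: smallest pos >= 0 is 41 -> NA
Op 7: add NB@66 -> ring=[41:NA,66:NB]
Op 8: route key 26: smallest pos >= 26 is 41 -> NA
Op 9: add NC@20 -> ring=[20:NC,41:NA,66:NB]
Op 10: add ND@84 -> ring=[20:NC,41:NA,66:NB,84:ND]
Op 11: route key 16: smallest pos >= 16 is 20 -> NC
Op 12: add NE@82 -> ring=[20:NC,41:NA,66:NB,82:NE,84:ND]

Answer: NA NA NA NA NA NA NC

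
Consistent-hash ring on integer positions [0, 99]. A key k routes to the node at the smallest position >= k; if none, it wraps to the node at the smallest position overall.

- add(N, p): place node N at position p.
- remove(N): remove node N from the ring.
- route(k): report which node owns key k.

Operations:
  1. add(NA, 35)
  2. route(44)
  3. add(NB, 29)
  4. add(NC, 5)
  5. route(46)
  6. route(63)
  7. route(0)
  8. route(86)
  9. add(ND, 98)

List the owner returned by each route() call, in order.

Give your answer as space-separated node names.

Answer: NA NC NC NC NC

Derivation:
Op 1: add NA@35 -> ring=[35:NA]
Op 2: route key 44: none >= 44, wrap to smallest pos 35 -> NA
Op 3: add NB@29 -> ring=[29:NB,35:NA]
Op 4: add NC@5 -> ring=[5:NC,29:NB,35:NA]
Op 5: route key 46: none >= 46, wrap to smallest pos 5 -> NC
Op 6: route key 63: none >= 63, wrap to smallest pos 5 -> NC
Op 7: route key 0: smallest pos >= 0 is 5 -> NC
Op 8: route key 86: none >= 86, wrap to smallest pos 5 -> NC
Op 9: add ND@98 -> ring=[5:NC,29:NB,35:NA,98:ND]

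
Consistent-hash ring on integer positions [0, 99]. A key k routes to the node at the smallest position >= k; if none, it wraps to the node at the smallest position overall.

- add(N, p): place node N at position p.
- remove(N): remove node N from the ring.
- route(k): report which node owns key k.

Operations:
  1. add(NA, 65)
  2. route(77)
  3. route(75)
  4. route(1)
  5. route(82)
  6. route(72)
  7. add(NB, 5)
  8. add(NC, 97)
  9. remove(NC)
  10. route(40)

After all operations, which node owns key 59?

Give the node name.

Op 1: add NA@65 -> ring=[65:NA]
Op 2: route key 77: none >= 77, wrap to smallest pos 65 -> NA
Op 3: route key 75: none >= 75, wrap to smallest pos 65 -> NA
Op 4: route key 1: smallest pos >= 1 is 65 -> NA
Op 5: route key 82: none >= 82, wrap to smallest pos 65 -> NA
Op 6: route key 72: none >= 72, wrap to smallest pos 65 -> NA
Op 7: add NB@5 -> ring=[5:NB,65:NA]
Op 8: add NC@97 -> ring=[5:NB,65:NA,97:NC]
Op 9: remove NC -> ring=[5:NB,65:NA]
Op 10: route key 40: smallest pos >= 40 is 65 -> NA
Final route key 59: smallest pos >= 59 is 65 -> NA

Answer: NA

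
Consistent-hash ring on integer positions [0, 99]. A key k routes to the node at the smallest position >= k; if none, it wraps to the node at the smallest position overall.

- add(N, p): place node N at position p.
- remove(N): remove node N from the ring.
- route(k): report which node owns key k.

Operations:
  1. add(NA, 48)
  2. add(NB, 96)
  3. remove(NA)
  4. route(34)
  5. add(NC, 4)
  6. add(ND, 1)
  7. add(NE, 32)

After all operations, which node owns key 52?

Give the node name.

Answer: NB

Derivation:
Op 1: add NA@48 -> ring=[48:NA]
Op 2: add NB@96 -> ring=[48:NA,96:NB]
Op 3: remove NA -> ring=[96:NB]
Op 4: route key 34: smallest pos >= 34 is 96 -> NB
Op 5: add NC@4 -> ring=[4:NC,96:NB]
Op 6: add ND@1 -> ring=[1:ND,4:NC,96:NB]
Op 7: add NE@32 -> ring=[1:ND,4:NC,32:NE,96:NB]
Final route key 52: smallest pos >= 52 is 96 -> NB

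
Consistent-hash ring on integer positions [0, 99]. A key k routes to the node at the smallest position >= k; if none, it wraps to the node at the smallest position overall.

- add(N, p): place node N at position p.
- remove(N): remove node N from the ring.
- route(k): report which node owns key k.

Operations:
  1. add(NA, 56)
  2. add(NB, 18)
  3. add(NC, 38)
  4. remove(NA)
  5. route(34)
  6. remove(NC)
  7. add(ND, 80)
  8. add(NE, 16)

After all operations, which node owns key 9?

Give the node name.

Op 1: add NA@56 -> ring=[56:NA]
Op 2: add NB@18 -> ring=[18:NB,56:NA]
Op 3: add NC@38 -> ring=[18:NB,38:NC,56:NA]
Op 4: remove NA -> ring=[18:NB,38:NC]
Op 5: route key 34: smallest pos >= 34 is 38 -> NC
Op 6: remove NC -> ring=[18:NB]
Op 7: add ND@80 -> ring=[18:NB,80:ND]
Op 8: add NE@16 -> ring=[16:NE,18:NB,80:ND]
Final route key 9: smallest pos >= 9 is 16 -> NE

Answer: NE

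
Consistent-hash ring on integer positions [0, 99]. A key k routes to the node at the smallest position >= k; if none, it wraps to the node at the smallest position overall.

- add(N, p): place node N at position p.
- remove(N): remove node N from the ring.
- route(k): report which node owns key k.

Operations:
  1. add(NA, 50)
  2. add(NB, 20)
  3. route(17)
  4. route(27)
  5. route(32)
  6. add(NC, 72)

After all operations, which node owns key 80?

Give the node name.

Op 1: add NA@50 -> ring=[50:NA]
Op 2: add NB@20 -> ring=[20:NB,50:NA]
Op 3: route key 17: smallest pos >= 17 is 20 -> NB
Op 4: route key 27: smallest pos >= 27 is 50 -> NA
Op 5: route key 32: smallest pos >= 32 is 50 -> NA
Op 6: add NC@72 -> ring=[20:NB,50:NA,72:NC]
Final route key 80: none >= 80, wrap to smallest pos 20 -> NB

Answer: NB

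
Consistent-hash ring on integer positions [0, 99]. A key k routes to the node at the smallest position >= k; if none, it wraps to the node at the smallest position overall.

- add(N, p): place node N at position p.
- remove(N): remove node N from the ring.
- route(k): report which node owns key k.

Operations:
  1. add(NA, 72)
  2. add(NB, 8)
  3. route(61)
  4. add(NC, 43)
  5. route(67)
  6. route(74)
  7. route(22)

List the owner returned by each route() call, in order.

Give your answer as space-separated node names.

Answer: NA NA NB NC

Derivation:
Op 1: add NA@72 -> ring=[72:NA]
Op 2: add NB@8 -> ring=[8:NB,72:NA]
Op 3: route key 61: smallest pos >= 61 is 72 -> NA
Op 4: add NC@43 -> ring=[8:NB,43:NC,72:NA]
Op 5: route key 67: smallest pos >= 67 is 72 -> NA
Op 6: route key 74: none >= 74, wrap to smallest pos 8 -> NB
Op 7: route key 22: smallest pos >= 22 is 43 -> NC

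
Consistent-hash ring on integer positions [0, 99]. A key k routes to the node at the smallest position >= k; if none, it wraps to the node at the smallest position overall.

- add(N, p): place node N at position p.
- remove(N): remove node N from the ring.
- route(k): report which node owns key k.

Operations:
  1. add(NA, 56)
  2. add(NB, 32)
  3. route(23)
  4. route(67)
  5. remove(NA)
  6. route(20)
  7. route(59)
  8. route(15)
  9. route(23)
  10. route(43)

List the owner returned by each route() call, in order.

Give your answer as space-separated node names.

Op 1: add NA@56 -> ring=[56:NA]
Op 2: add NB@32 -> ring=[32:NB,56:NA]
Op 3: route key 23: smallest pos >= 23 is 32 -> NB
Op 4: route key 67: none >= 67, wrap to smallest pos 32 -> NB
Op 5: remove NA -> ring=[32:NB]
Op 6: route key 20: smallest pos >= 20 is 32 -> NB
Op 7: route key 59: none >= 59, wrap to smallest pos 32 -> NB
Op 8: route key 15: smallest pos >= 15 is 32 -> NB
Op 9: route key 23: smallest pos >= 23 is 32 -> NB
Op 10: route key 43: none >= 43, wrap to smallest pos 32 -> NB

Answer: NB NB NB NB NB NB NB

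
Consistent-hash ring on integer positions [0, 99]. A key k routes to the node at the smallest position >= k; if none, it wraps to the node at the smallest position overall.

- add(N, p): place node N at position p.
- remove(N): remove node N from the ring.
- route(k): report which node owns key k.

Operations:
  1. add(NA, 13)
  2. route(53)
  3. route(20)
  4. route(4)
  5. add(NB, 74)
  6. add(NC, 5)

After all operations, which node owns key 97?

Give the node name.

Op 1: add NA@13 -> ring=[13:NA]
Op 2: route key 53: none >= 53, wrap to smallest pos 13 -> NA
Op 3: route key 20: none >= 20, wrap to smallest pos 13 -> NA
Op 4: route key 4: smallest pos >= 4 is 13 -> NA
Op 5: add NB@74 -> ring=[13:NA,74:NB]
Op 6: add NC@5 -> ring=[5:NC,13:NA,74:NB]
Final route key 97: none >= 97, wrap to smallest pos 5 -> NC

Answer: NC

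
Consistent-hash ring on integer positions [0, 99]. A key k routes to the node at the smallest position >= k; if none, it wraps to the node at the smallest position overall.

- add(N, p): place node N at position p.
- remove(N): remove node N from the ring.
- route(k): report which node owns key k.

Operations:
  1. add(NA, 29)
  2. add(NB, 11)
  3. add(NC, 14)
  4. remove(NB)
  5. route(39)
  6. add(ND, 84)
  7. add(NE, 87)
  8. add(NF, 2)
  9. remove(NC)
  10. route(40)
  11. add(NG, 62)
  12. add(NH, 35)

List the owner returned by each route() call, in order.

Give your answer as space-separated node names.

Answer: NC ND

Derivation:
Op 1: add NA@29 -> ring=[29:NA]
Op 2: add NB@11 -> ring=[11:NB,29:NA]
Op 3: add NC@14 -> ring=[11:NB,14:NC,29:NA]
Op 4: remove NB -> ring=[14:NC,29:NA]
Op 5: route key 39: none >= 39, wrap to smallest pos 14 -> NC
Op 6: add ND@84 -> ring=[14:NC,29:NA,84:ND]
Op 7: add NE@87 -> ring=[14:NC,29:NA,84:ND,87:NE]
Op 8: add NF@2 -> ring=[2:NF,14:NC,29:NA,84:ND,87:NE]
Op 9: remove NC -> ring=[2:NF,29:NA,84:ND,87:NE]
Op 10: route key 40: smallest pos >= 40 is 84 -> ND
Op 11: add NG@62 -> ring=[2:NF,29:NA,62:NG,84:ND,87:NE]
Op 12: add NH@35 -> ring=[2:NF,29:NA,35:NH,62:NG,84:ND,87:NE]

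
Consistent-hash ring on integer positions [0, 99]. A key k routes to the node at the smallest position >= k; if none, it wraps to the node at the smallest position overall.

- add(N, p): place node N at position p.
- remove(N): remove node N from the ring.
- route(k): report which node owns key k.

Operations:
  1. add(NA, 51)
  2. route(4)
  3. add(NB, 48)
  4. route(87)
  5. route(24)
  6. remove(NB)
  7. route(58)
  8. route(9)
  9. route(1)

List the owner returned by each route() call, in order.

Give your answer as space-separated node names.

Op 1: add NA@51 -> ring=[51:NA]
Op 2: route key 4: smallest pos >= 4 is 51 -> NA
Op 3: add NB@48 -> ring=[48:NB,51:NA]
Op 4: route key 87: none >= 87, wrap to smallest pos 48 -> NB
Op 5: route key 24: smallest pos >= 24 is 48 -> NB
Op 6: remove NB -> ring=[51:NA]
Op 7: route key 58: none >= 58, wrap to smallest pos 51 -> NA
Op 8: route key 9: smallest pos >= 9 is 51 -> NA
Op 9: route key 1: smallest pos >= 1 is 51 -> NA

Answer: NA NB NB NA NA NA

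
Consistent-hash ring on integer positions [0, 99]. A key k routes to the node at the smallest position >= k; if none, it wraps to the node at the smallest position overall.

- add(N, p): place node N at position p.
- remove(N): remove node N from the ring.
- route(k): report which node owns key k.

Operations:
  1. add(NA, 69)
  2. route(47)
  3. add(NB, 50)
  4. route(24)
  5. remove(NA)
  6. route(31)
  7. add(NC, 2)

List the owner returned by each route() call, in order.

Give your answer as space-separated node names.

Op 1: add NA@69 -> ring=[69:NA]
Op 2: route key 47: smallest pos >= 47 is 69 -> NA
Op 3: add NB@50 -> ring=[50:NB,69:NA]
Op 4: route key 24: smallest pos >= 24 is 50 -> NB
Op 5: remove NA -> ring=[50:NB]
Op 6: route key 31: smallest pos >= 31 is 50 -> NB
Op 7: add NC@2 -> ring=[2:NC,50:NB]

Answer: NA NB NB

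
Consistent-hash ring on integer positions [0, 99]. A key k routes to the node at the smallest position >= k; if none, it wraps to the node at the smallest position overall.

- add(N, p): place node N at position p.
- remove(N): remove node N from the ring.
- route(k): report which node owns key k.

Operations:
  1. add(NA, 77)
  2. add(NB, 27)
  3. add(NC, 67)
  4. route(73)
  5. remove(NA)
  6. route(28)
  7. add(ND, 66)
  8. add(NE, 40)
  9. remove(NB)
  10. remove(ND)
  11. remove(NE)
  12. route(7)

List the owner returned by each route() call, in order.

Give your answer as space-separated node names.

Op 1: add NA@77 -> ring=[77:NA]
Op 2: add NB@27 -> ring=[27:NB,77:NA]
Op 3: add NC@67 -> ring=[27:NB,67:NC,77:NA]
Op 4: route key 73: smallest pos >= 73 is 77 -> NA
Op 5: remove NA -> ring=[27:NB,67:NC]
Op 6: route key 28: smallest pos >= 28 is 67 -> NC
Op 7: add ND@66 -> ring=[27:NB,66:ND,67:NC]
Op 8: add NE@40 -> ring=[27:NB,40:NE,66:ND,67:NC]
Op 9: remove NB -> ring=[40:NE,66:ND,67:NC]
Op 10: remove ND -> ring=[40:NE,67:NC]
Op 11: remove NE -> ring=[67:NC]
Op 12: route key 7: smallest pos >= 7 is 67 -> NC

Answer: NA NC NC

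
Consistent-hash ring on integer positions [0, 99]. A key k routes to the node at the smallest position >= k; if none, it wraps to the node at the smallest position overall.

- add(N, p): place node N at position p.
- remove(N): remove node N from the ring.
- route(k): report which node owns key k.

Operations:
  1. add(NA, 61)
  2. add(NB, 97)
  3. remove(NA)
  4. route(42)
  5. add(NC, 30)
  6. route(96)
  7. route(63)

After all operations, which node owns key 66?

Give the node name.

Answer: NB

Derivation:
Op 1: add NA@61 -> ring=[61:NA]
Op 2: add NB@97 -> ring=[61:NA,97:NB]
Op 3: remove NA -> ring=[97:NB]
Op 4: route key 42: smallest pos >= 42 is 97 -> NB
Op 5: add NC@30 -> ring=[30:NC,97:NB]
Op 6: route key 96: smallest pos >= 96 is 97 -> NB
Op 7: route key 63: smallest pos >= 63 is 97 -> NB
Final route key 66: smallest pos >= 66 is 97 -> NB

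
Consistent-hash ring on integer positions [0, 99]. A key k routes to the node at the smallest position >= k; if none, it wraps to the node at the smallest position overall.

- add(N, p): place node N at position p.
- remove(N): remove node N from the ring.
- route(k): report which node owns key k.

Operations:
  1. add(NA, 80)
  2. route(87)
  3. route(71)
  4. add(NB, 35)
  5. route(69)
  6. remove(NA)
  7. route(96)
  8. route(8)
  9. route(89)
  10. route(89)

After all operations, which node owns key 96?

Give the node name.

Answer: NB

Derivation:
Op 1: add NA@80 -> ring=[80:NA]
Op 2: route key 87: none >= 87, wrap to smallest pos 80 -> NA
Op 3: route key 71: smallest pos >= 71 is 80 -> NA
Op 4: add NB@35 -> ring=[35:NB,80:NA]
Op 5: route key 69: smallest pos >= 69 is 80 -> NA
Op 6: remove NA -> ring=[35:NB]
Op 7: route key 96: none >= 96, wrap to smallest pos 35 -> NB
Op 8: route key 8: smallest pos >= 8 is 35 -> NB
Op 9: route key 89: none >= 89, wrap to smallest pos 35 -> NB
Op 10: route key 89: none >= 89, wrap to smallest pos 35 -> NB
Final route key 96: none >= 96, wrap to smallest pos 35 -> NB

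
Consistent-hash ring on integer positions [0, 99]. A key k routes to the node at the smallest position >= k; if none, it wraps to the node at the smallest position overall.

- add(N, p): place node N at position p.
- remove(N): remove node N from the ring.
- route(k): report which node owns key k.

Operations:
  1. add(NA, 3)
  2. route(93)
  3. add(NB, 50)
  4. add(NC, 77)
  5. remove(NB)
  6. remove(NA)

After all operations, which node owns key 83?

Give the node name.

Op 1: add NA@3 -> ring=[3:NA]
Op 2: route key 93: none >= 93, wrap to smallest pos 3 -> NA
Op 3: add NB@50 -> ring=[3:NA,50:NB]
Op 4: add NC@77 -> ring=[3:NA,50:NB,77:NC]
Op 5: remove NB -> ring=[3:NA,77:NC]
Op 6: remove NA -> ring=[77:NC]
Final route key 83: none >= 83, wrap to smallest pos 77 -> NC

Answer: NC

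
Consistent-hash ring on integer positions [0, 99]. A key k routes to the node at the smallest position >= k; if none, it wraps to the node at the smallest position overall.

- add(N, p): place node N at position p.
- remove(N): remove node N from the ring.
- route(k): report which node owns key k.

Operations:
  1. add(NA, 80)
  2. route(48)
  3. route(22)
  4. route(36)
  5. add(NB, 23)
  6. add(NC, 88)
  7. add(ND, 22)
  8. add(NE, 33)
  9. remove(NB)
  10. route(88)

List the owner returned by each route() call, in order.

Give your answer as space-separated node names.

Answer: NA NA NA NC

Derivation:
Op 1: add NA@80 -> ring=[80:NA]
Op 2: route key 48: smallest pos >= 48 is 80 -> NA
Op 3: route key 22: smallest pos >= 22 is 80 -> NA
Op 4: route key 36: smallest pos >= 36 is 80 -> NA
Op 5: add NB@23 -> ring=[23:NB,80:NA]
Op 6: add NC@88 -> ring=[23:NB,80:NA,88:NC]
Op 7: add ND@22 -> ring=[22:ND,23:NB,80:NA,88:NC]
Op 8: add NE@33 -> ring=[22:ND,23:NB,33:NE,80:NA,88:NC]
Op 9: remove NB -> ring=[22:ND,33:NE,80:NA,88:NC]
Op 10: route key 88: smallest pos >= 88 is 88 -> NC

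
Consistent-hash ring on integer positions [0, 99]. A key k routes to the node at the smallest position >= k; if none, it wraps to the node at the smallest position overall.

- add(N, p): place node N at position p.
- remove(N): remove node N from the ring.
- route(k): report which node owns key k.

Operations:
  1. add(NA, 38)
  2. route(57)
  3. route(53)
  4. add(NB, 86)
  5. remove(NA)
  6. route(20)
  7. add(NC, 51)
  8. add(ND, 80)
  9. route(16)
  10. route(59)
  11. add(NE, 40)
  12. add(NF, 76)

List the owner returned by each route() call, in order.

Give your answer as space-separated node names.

Answer: NA NA NB NC ND

Derivation:
Op 1: add NA@38 -> ring=[38:NA]
Op 2: route key 57: none >= 57, wrap to smallest pos 38 -> NA
Op 3: route key 53: none >= 53, wrap to smallest pos 38 -> NA
Op 4: add NB@86 -> ring=[38:NA,86:NB]
Op 5: remove NA -> ring=[86:NB]
Op 6: route key 20: smallest pos >= 20 is 86 -> NB
Op 7: add NC@51 -> ring=[51:NC,86:NB]
Op 8: add ND@80 -> ring=[51:NC,80:ND,86:NB]
Op 9: route key 16: smallest pos >= 16 is 51 -> NC
Op 10: route key 59: smallest pos >= 59 is 80 -> ND
Op 11: add NE@40 -> ring=[40:NE,51:NC,80:ND,86:NB]
Op 12: add NF@76 -> ring=[40:NE,51:NC,76:NF,80:ND,86:NB]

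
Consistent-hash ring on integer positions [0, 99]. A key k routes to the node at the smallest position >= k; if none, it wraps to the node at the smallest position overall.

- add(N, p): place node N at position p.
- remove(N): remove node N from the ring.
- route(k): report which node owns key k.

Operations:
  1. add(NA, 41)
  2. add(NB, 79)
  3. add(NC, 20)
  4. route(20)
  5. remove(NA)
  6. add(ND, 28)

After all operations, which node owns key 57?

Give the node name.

Op 1: add NA@41 -> ring=[41:NA]
Op 2: add NB@79 -> ring=[41:NA,79:NB]
Op 3: add NC@20 -> ring=[20:NC,41:NA,79:NB]
Op 4: route key 20: smallest pos >= 20 is 20 -> NC
Op 5: remove NA -> ring=[20:NC,79:NB]
Op 6: add ND@28 -> ring=[20:NC,28:ND,79:NB]
Final route key 57: smallest pos >= 57 is 79 -> NB

Answer: NB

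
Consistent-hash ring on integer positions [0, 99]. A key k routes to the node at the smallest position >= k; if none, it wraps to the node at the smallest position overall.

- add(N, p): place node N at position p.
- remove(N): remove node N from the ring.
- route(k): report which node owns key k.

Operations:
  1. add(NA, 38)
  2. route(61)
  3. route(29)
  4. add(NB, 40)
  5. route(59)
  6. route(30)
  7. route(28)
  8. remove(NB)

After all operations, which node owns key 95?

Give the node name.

Op 1: add NA@38 -> ring=[38:NA]
Op 2: route key 61: none >= 61, wrap to smallest pos 38 -> NA
Op 3: route key 29: smallest pos >= 29 is 38 -> NA
Op 4: add NB@40 -> ring=[38:NA,40:NB]
Op 5: route key 59: none >= 59, wrap to smallest pos 38 -> NA
Op 6: route key 30: smallest pos >= 30 is 38 -> NA
Op 7: route key 28: smallest pos >= 28 is 38 -> NA
Op 8: remove NB -> ring=[38:NA]
Final route key 95: none >= 95, wrap to smallest pos 38 -> NA

Answer: NA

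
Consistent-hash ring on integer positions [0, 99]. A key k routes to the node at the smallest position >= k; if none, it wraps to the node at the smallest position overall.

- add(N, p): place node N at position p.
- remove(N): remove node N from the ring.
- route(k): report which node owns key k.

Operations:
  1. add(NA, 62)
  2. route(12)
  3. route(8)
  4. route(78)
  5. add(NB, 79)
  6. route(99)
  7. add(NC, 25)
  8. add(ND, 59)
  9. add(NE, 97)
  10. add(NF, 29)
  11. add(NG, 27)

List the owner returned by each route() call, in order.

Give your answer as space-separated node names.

Op 1: add NA@62 -> ring=[62:NA]
Op 2: route key 12: smallest pos >= 12 is 62 -> NA
Op 3: route key 8: smallest pos >= 8 is 62 -> NA
Op 4: route key 78: none >= 78, wrap to smallest pos 62 -> NA
Op 5: add NB@79 -> ring=[62:NA,79:NB]
Op 6: route key 99: none >= 99, wrap to smallest pos 62 -> NA
Op 7: add NC@25 -> ring=[25:NC,62:NA,79:NB]
Op 8: add ND@59 -> ring=[25:NC,59:ND,62:NA,79:NB]
Op 9: add NE@97 -> ring=[25:NC,59:ND,62:NA,79:NB,97:NE]
Op 10: add NF@29 -> ring=[25:NC,29:NF,59:ND,62:NA,79:NB,97:NE]
Op 11: add NG@27 -> ring=[25:NC,27:NG,29:NF,59:ND,62:NA,79:NB,97:NE]

Answer: NA NA NA NA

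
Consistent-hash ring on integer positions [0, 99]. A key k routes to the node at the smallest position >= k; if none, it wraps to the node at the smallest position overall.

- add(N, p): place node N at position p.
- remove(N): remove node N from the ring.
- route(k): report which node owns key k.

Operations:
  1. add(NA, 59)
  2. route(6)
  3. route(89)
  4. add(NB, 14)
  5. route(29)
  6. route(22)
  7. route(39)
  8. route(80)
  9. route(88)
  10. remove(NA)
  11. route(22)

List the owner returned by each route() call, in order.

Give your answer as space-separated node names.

Answer: NA NA NA NA NA NB NB NB

Derivation:
Op 1: add NA@59 -> ring=[59:NA]
Op 2: route key 6: smallest pos >= 6 is 59 -> NA
Op 3: route key 89: none >= 89, wrap to smallest pos 59 -> NA
Op 4: add NB@14 -> ring=[14:NB,59:NA]
Op 5: route key 29: smallest pos >= 29 is 59 -> NA
Op 6: route key 22: smallest pos >= 22 is 59 -> NA
Op 7: route key 39: smallest pos >= 39 is 59 -> NA
Op 8: route key 80: none >= 80, wrap to smallest pos 14 -> NB
Op 9: route key 88: none >= 88, wrap to smallest pos 14 -> NB
Op 10: remove NA -> ring=[14:NB]
Op 11: route key 22: none >= 22, wrap to smallest pos 14 -> NB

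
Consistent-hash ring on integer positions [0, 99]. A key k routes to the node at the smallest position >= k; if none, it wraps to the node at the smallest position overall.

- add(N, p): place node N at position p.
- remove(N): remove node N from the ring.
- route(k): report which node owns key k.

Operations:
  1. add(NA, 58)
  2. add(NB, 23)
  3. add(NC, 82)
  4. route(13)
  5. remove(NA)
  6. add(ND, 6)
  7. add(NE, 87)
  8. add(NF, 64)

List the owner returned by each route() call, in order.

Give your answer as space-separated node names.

Op 1: add NA@58 -> ring=[58:NA]
Op 2: add NB@23 -> ring=[23:NB,58:NA]
Op 3: add NC@82 -> ring=[23:NB,58:NA,82:NC]
Op 4: route key 13: smallest pos >= 13 is 23 -> NB
Op 5: remove NA -> ring=[23:NB,82:NC]
Op 6: add ND@6 -> ring=[6:ND,23:NB,82:NC]
Op 7: add NE@87 -> ring=[6:ND,23:NB,82:NC,87:NE]
Op 8: add NF@64 -> ring=[6:ND,23:NB,64:NF,82:NC,87:NE]

Answer: NB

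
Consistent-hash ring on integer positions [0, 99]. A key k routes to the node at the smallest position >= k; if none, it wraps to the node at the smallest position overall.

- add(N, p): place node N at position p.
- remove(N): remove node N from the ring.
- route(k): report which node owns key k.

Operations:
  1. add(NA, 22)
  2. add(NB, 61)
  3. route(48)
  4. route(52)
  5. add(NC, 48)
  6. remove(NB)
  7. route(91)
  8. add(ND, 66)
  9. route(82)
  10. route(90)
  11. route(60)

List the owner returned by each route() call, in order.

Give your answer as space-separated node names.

Op 1: add NA@22 -> ring=[22:NA]
Op 2: add NB@61 -> ring=[22:NA,61:NB]
Op 3: route key 48: smallest pos >= 48 is 61 -> NB
Op 4: route key 52: smallest pos >= 52 is 61 -> NB
Op 5: add NC@48 -> ring=[22:NA,48:NC,61:NB]
Op 6: remove NB -> ring=[22:NA,48:NC]
Op 7: route key 91: none >= 91, wrap to smallest pos 22 -> NA
Op 8: add ND@66 -> ring=[22:NA,48:NC,66:ND]
Op 9: route key 82: none >= 82, wrap to smallest pos 22 -> NA
Op 10: route key 90: none >= 90, wrap to smallest pos 22 -> NA
Op 11: route key 60: smallest pos >= 60 is 66 -> ND

Answer: NB NB NA NA NA ND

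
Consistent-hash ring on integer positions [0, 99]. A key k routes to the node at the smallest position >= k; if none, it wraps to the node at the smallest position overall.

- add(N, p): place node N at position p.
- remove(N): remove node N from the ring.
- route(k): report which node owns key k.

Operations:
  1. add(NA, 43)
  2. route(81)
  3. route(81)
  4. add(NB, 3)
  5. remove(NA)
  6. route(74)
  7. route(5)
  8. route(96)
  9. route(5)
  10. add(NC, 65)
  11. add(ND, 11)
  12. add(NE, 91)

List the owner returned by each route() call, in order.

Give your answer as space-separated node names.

Answer: NA NA NB NB NB NB

Derivation:
Op 1: add NA@43 -> ring=[43:NA]
Op 2: route key 81: none >= 81, wrap to smallest pos 43 -> NA
Op 3: route key 81: none >= 81, wrap to smallest pos 43 -> NA
Op 4: add NB@3 -> ring=[3:NB,43:NA]
Op 5: remove NA -> ring=[3:NB]
Op 6: route key 74: none >= 74, wrap to smallest pos 3 -> NB
Op 7: route key 5: none >= 5, wrap to smallest pos 3 -> NB
Op 8: route key 96: none >= 96, wrap to smallest pos 3 -> NB
Op 9: route key 5: none >= 5, wrap to smallest pos 3 -> NB
Op 10: add NC@65 -> ring=[3:NB,65:NC]
Op 11: add ND@11 -> ring=[3:NB,11:ND,65:NC]
Op 12: add NE@91 -> ring=[3:NB,11:ND,65:NC,91:NE]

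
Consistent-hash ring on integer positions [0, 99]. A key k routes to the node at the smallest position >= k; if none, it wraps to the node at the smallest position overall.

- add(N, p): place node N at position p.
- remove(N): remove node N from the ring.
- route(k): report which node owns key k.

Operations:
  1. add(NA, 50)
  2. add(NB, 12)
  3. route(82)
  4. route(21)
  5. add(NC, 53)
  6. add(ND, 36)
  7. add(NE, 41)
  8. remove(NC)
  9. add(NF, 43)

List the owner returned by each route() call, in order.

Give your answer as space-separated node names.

Answer: NB NA

Derivation:
Op 1: add NA@50 -> ring=[50:NA]
Op 2: add NB@12 -> ring=[12:NB,50:NA]
Op 3: route key 82: none >= 82, wrap to smallest pos 12 -> NB
Op 4: route key 21: smallest pos >= 21 is 50 -> NA
Op 5: add NC@53 -> ring=[12:NB,50:NA,53:NC]
Op 6: add ND@36 -> ring=[12:NB,36:ND,50:NA,53:NC]
Op 7: add NE@41 -> ring=[12:NB,36:ND,41:NE,50:NA,53:NC]
Op 8: remove NC -> ring=[12:NB,36:ND,41:NE,50:NA]
Op 9: add NF@43 -> ring=[12:NB,36:ND,41:NE,43:NF,50:NA]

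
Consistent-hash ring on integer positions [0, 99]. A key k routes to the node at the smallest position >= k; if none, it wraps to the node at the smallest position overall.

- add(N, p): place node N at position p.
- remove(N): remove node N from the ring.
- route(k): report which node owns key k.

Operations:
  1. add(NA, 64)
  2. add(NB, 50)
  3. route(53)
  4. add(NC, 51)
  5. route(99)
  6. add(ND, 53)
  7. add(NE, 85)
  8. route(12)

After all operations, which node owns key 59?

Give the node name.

Answer: NA

Derivation:
Op 1: add NA@64 -> ring=[64:NA]
Op 2: add NB@50 -> ring=[50:NB,64:NA]
Op 3: route key 53: smallest pos >= 53 is 64 -> NA
Op 4: add NC@51 -> ring=[50:NB,51:NC,64:NA]
Op 5: route key 99: none >= 99, wrap to smallest pos 50 -> NB
Op 6: add ND@53 -> ring=[50:NB,51:NC,53:ND,64:NA]
Op 7: add NE@85 -> ring=[50:NB,51:NC,53:ND,64:NA,85:NE]
Op 8: route key 12: smallest pos >= 12 is 50 -> NB
Final route key 59: smallest pos >= 59 is 64 -> NA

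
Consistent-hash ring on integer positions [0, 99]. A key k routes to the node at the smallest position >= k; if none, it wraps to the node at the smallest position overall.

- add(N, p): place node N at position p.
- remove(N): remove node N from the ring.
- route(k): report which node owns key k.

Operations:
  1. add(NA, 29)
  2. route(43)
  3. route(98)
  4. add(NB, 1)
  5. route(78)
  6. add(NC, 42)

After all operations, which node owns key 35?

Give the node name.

Answer: NC

Derivation:
Op 1: add NA@29 -> ring=[29:NA]
Op 2: route key 43: none >= 43, wrap to smallest pos 29 -> NA
Op 3: route key 98: none >= 98, wrap to smallest pos 29 -> NA
Op 4: add NB@1 -> ring=[1:NB,29:NA]
Op 5: route key 78: none >= 78, wrap to smallest pos 1 -> NB
Op 6: add NC@42 -> ring=[1:NB,29:NA,42:NC]
Final route key 35: smallest pos >= 35 is 42 -> NC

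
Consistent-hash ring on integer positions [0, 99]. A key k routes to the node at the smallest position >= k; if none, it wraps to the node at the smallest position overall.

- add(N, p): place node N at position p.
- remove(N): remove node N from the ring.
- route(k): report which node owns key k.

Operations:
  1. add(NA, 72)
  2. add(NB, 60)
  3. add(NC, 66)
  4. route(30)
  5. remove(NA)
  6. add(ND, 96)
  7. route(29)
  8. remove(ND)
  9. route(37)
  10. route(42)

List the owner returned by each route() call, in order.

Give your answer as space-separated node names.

Answer: NB NB NB NB

Derivation:
Op 1: add NA@72 -> ring=[72:NA]
Op 2: add NB@60 -> ring=[60:NB,72:NA]
Op 3: add NC@66 -> ring=[60:NB,66:NC,72:NA]
Op 4: route key 30: smallest pos >= 30 is 60 -> NB
Op 5: remove NA -> ring=[60:NB,66:NC]
Op 6: add ND@96 -> ring=[60:NB,66:NC,96:ND]
Op 7: route key 29: smallest pos >= 29 is 60 -> NB
Op 8: remove ND -> ring=[60:NB,66:NC]
Op 9: route key 37: smallest pos >= 37 is 60 -> NB
Op 10: route key 42: smallest pos >= 42 is 60 -> NB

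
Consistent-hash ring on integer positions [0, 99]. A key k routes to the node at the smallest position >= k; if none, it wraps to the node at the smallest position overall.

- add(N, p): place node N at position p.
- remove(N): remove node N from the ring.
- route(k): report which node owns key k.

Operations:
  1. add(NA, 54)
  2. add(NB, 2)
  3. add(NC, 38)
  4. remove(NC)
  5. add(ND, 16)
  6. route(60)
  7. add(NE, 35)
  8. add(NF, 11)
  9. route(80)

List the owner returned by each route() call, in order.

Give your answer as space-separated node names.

Answer: NB NB

Derivation:
Op 1: add NA@54 -> ring=[54:NA]
Op 2: add NB@2 -> ring=[2:NB,54:NA]
Op 3: add NC@38 -> ring=[2:NB,38:NC,54:NA]
Op 4: remove NC -> ring=[2:NB,54:NA]
Op 5: add ND@16 -> ring=[2:NB,16:ND,54:NA]
Op 6: route key 60: none >= 60, wrap to smallest pos 2 -> NB
Op 7: add NE@35 -> ring=[2:NB,16:ND,35:NE,54:NA]
Op 8: add NF@11 -> ring=[2:NB,11:NF,16:ND,35:NE,54:NA]
Op 9: route key 80: none >= 80, wrap to smallest pos 2 -> NB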